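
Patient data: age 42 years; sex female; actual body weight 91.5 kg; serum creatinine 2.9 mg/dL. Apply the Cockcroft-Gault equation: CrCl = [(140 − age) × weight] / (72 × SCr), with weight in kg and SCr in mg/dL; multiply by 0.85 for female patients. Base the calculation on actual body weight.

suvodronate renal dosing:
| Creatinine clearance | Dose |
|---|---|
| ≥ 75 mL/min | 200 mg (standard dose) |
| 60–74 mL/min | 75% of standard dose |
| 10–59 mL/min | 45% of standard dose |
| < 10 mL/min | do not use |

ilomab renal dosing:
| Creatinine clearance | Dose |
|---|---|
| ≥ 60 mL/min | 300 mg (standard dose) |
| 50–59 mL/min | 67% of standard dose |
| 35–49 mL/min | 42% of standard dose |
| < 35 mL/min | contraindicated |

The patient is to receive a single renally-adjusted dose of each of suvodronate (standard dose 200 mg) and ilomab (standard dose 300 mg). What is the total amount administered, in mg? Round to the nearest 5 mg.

215 mg

CrCl = (140 − 42) × 91.5 / (72 × 2.9) × 0.85 = 8967.0 / 208.80 × 0.85 ≈ 36.5 mL/min
CrCl ≈ 37 mL/min.
suvodronate: 10–59 mL/min → 45% of 200 mg = 90 mg.
ilomab: 35–49 mL/min → 42% of 300 mg = 126 mg.
Total = 90 + 126 = 216 mg.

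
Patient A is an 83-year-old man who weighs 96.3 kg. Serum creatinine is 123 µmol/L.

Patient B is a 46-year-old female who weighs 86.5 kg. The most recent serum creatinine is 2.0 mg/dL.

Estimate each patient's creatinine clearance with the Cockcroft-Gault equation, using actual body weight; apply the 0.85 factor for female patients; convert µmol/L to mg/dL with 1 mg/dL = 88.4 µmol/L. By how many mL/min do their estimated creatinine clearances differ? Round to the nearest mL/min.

Patient A: SCr = 123 / 88.4 = 1.391 mg/dL
Patient A: CrCl = (140 − 83) × 96.3 / (72 × 1.391) = 5489.1 / 100.15 ≈ 54.8 mL/min
Patient B: CrCl = (140 − 46) × 86.5 / (72 × 2) × 0.85 = 8131.0 / 144.00 × 0.85 ≈ 48.0 mL/min
|54.8 − 48.0| = 6.8 mL/min

7 mL/min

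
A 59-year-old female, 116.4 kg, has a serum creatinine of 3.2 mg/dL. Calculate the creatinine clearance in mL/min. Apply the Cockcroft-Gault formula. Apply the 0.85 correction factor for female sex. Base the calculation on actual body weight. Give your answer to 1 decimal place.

34.8 mL/min

CrCl = (140 − 59) × 116.4 / (72 × 3.2) × 0.85 = 9428.4 / 230.40 × 0.85 ≈ 34.8 mL/min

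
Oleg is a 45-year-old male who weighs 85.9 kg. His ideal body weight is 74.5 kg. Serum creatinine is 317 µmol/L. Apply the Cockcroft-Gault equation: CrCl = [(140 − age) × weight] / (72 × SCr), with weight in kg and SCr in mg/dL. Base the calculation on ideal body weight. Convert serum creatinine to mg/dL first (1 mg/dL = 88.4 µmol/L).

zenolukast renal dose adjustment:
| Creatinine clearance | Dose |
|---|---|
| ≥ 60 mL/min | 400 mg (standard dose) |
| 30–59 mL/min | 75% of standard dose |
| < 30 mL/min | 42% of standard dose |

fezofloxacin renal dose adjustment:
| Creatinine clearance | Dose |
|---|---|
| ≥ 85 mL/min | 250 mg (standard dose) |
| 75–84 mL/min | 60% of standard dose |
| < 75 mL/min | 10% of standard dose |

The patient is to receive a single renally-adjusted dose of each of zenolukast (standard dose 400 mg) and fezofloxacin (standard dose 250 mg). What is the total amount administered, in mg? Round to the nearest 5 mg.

195 mg

SCr = 317 / 88.4 = 3.586 mg/dL
CrCl = (140 − 45) × 74.5 / (72 × 3.586) = 7077.5 / 258.19 ≈ 27.4 mL/min
CrCl ≈ 27 mL/min.
zenolukast: < 30 mL/min → 42% of 400 mg = 168 mg.
fezofloxacin: < 75 mL/min → 10% of 250 mg = 25 mg.
Total = 168 + 25 = 193 mg.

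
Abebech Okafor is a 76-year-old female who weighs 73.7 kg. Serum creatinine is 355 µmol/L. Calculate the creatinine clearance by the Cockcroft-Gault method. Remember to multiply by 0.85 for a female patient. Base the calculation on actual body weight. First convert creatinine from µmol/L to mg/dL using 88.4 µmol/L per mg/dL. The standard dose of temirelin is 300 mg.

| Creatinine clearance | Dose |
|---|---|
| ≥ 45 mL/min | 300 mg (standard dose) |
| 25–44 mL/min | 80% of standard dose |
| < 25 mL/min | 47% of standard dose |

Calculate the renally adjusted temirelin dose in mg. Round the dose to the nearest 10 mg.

SCr = 355 / 88.4 = 4.016 mg/dL
CrCl = (140 − 76) × 73.7 / (72 × 4.016) × 0.85 = 4716.8 / 289.15 × 0.85 ≈ 13.9 mL/min
CrCl ≈ 14 mL/min → bracket < 25 mL/min.
47% of 300 mg = 141 mg → 140 mg

140 mg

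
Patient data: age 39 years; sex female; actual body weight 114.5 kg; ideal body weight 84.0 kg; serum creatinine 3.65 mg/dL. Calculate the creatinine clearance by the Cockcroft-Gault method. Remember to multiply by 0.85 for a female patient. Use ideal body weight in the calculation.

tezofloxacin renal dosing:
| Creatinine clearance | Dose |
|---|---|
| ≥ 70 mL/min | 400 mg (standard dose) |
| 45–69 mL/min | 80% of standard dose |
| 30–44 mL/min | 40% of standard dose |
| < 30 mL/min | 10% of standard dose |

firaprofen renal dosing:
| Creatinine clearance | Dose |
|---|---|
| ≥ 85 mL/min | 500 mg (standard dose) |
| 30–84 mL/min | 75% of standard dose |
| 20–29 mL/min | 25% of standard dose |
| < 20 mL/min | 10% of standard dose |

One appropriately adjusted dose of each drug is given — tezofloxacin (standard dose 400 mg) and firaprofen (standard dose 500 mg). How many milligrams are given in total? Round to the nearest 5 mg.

CrCl = (140 − 39) × 84 / (72 × 3.65) × 0.85 = 8484.0 / 262.80 × 0.85 ≈ 27.4 mL/min
CrCl ≈ 27 mL/min.
tezofloxacin: < 30 mL/min → 10% of 400 mg = 40 mg.
firaprofen: 20–29 mL/min → 25% of 500 mg = 125 mg.
Total = 40 + 125 = 165 mg.

165 mg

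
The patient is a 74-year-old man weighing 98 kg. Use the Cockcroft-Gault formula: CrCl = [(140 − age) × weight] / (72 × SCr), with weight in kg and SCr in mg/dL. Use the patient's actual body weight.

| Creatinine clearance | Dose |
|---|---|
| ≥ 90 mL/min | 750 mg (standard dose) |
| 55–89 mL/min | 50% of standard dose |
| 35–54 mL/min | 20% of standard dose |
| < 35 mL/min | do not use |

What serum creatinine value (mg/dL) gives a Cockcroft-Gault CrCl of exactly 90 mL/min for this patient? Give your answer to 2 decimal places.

1.00 mg/dL

Standard dose requires CrCl ≥ 90 mL/min.
Set (140 − 74) × 98 / (72 × SCr) = 90
SCr = (140 − 74) × 98 / (72 × 90) = 0.998 mg/dL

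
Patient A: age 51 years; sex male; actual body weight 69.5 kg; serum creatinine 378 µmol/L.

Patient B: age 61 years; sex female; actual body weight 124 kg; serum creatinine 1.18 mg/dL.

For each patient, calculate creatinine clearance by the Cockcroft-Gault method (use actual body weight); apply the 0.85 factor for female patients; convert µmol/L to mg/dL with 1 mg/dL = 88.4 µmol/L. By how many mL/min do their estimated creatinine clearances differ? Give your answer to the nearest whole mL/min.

Patient A: SCr = 378 / 88.4 = 4.276 mg/dL
Patient A: CrCl = (140 − 51) × 69.5 / (72 × 4.276) = 6185.5 / 307.87 ≈ 20.1 mL/min
Patient B: CrCl = (140 − 61) × 124 / (72 × 1.18) × 0.85 = 9796.0 / 84.96 × 0.85 ≈ 98.0 mL/min
|20.1 − 98.0| = 77.9 mL/min

78 mL/min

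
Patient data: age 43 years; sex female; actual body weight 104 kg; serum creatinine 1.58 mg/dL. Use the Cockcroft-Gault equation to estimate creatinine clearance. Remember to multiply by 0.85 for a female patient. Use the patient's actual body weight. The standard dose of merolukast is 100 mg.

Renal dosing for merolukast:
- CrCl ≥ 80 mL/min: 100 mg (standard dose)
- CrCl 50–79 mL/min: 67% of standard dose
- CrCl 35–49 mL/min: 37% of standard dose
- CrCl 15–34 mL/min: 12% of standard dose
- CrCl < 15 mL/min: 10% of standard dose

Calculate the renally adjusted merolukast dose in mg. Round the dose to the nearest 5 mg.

65 mg

CrCl = (140 − 43) × 104 / (72 × 1.58) × 0.85 = 10088.0 / 113.76 × 0.85 ≈ 75.4 mL/min
CrCl ≈ 75 mL/min → bracket 50–79 mL/min.
67% of 100 mg = 67 mg → 65 mg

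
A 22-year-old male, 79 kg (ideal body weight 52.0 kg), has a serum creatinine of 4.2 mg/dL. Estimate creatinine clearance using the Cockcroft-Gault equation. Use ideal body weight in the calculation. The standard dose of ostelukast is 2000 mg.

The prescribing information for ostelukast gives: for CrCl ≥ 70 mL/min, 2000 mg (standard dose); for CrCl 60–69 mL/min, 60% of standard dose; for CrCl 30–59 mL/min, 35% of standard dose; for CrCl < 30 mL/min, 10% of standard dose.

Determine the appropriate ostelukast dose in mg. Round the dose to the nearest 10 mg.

200 mg

CrCl = (140 − 22) × 52 / (72 × 4.2) = 6136.0 / 302.40 ≈ 20.3 mL/min
CrCl ≈ 20 mL/min → bracket < 30 mL/min.
10% of 2000 mg = 200 mg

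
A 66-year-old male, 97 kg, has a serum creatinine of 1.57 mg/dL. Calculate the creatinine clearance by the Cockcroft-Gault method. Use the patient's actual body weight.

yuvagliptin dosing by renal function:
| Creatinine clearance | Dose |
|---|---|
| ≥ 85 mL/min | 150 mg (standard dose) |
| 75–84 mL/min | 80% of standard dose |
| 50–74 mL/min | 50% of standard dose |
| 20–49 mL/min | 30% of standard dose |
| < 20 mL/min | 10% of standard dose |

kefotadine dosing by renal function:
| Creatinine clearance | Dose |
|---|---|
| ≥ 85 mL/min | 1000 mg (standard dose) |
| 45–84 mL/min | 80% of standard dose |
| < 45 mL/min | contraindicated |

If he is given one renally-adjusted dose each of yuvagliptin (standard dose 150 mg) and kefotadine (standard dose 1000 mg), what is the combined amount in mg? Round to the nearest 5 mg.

CrCl = (140 − 66) × 97 / (72 × 1.57) = 7178.0 / 113.04 ≈ 63.5 mL/min
CrCl ≈ 63 mL/min.
yuvagliptin: 50–74 mL/min → 50% of 150 mg = 75 mg.
kefotadine: 45–84 mL/min → 80% of 1000 mg = 800 mg.
Total = 75 + 800 = 875 mg.

875 mg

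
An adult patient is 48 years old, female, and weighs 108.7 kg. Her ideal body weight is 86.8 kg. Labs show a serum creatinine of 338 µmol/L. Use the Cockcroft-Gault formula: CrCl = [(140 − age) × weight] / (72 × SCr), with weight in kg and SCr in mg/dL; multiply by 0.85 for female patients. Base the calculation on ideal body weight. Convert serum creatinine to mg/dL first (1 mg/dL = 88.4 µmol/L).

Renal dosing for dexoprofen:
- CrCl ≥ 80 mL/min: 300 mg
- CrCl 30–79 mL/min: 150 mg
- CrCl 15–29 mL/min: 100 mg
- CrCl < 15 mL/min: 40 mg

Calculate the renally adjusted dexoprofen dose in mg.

100 mg

SCr = 338 / 88.4 = 3.824 mg/dL
CrCl = (140 − 48) × 86.8 / (72 × 3.824) × 0.85 = 7985.6 / 275.33 × 0.85 ≈ 24.7 mL/min
CrCl ≈ 25 mL/min → bracket 15–29 mL/min.
Dose for this bracket: 100 mg.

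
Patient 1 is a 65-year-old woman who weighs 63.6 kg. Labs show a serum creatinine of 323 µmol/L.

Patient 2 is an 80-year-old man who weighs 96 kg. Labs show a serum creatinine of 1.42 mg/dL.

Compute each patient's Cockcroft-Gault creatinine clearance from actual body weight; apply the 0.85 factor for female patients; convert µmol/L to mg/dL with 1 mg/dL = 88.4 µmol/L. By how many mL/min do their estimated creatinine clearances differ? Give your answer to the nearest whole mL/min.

Patient 1: SCr = 323 / 88.4 = 3.654 mg/dL
Patient 1: CrCl = (140 − 65) × 63.6 / (72 × 3.654) × 0.85 = 4770.0 / 263.09 × 0.85 ≈ 15.4 mL/min
Patient 2: CrCl = (140 − 80) × 96 / (72 × 1.42) = 5760.0 / 102.24 ≈ 56.3 mL/min
|15.4 − 56.3| = 40.9 mL/min

41 mL/min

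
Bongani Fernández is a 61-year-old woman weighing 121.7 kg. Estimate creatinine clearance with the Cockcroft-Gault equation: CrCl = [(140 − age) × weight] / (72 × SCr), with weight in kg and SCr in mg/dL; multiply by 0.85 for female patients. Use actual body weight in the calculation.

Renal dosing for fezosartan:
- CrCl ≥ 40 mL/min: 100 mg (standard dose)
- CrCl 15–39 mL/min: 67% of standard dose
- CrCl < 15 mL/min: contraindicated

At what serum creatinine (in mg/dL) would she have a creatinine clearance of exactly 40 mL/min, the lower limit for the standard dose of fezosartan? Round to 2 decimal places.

2.84 mg/dL

Standard dose requires CrCl ≥ 40 mL/min.
Set (140 − 61) × 121.7 × 0.85 / (72 × SCr) = 40
SCr = (140 − 61) × 121.7 × 0.85 / (72 × 40) = 2.838 mg/dL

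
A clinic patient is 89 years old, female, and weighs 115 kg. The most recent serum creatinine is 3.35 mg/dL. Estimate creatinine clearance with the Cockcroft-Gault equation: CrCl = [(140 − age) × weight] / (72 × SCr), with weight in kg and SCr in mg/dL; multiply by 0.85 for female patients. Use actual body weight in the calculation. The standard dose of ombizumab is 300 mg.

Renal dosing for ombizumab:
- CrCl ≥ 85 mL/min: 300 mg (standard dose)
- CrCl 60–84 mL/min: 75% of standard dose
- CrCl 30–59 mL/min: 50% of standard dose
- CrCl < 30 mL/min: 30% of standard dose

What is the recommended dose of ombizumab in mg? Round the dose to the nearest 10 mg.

CrCl = (140 − 89) × 115 / (72 × 3.35) × 0.85 = 5865.0 / 241.20 × 0.85 ≈ 20.7 mL/min
CrCl ≈ 21 mL/min → bracket < 30 mL/min.
30% of 300 mg = 90 mg

90 mg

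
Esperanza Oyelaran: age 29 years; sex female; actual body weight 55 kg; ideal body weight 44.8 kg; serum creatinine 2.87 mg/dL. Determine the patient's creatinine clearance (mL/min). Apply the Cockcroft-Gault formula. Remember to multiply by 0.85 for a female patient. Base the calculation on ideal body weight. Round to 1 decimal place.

20.5 mL/min

CrCl = (140 − 29) × 44.8 / (72 × 2.87) × 0.85 = 4972.8 / 206.64 × 0.85 ≈ 20.5 mL/min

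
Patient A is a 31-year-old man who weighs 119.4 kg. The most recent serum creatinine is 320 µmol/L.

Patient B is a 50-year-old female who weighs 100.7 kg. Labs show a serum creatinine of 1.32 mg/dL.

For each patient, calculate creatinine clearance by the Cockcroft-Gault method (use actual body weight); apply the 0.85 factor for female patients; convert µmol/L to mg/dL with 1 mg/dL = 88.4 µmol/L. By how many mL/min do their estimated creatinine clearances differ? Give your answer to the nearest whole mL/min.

31 mL/min

Patient A: SCr = 320 / 88.4 = 3.62 mg/dL
Patient A: CrCl = (140 − 31) × 119.4 / (72 × 3.62) = 13014.6 / 260.64 ≈ 49.9 mL/min
Patient B: CrCl = (140 − 50) × 100.7 / (72 × 1.32) × 0.85 = 9063.0 / 95.04 × 0.85 ≈ 81.1 mL/min
|49.9 − 81.1| = 31.2 mL/min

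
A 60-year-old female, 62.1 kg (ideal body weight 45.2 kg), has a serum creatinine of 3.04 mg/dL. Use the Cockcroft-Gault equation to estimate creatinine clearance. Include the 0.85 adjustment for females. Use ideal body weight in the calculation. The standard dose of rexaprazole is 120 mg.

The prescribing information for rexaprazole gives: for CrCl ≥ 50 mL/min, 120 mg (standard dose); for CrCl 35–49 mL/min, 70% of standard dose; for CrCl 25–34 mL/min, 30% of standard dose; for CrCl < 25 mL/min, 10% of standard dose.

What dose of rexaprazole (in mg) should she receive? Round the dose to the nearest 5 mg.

CrCl = (140 − 60) × 45.2 / (72 × 3.04) × 0.85 = 3616.0 / 218.88 × 0.85 ≈ 14.0 mL/min
CrCl ≈ 14 mL/min → bracket < 25 mL/min.
10% of 120 mg = 12 mg → 10 mg

10 mg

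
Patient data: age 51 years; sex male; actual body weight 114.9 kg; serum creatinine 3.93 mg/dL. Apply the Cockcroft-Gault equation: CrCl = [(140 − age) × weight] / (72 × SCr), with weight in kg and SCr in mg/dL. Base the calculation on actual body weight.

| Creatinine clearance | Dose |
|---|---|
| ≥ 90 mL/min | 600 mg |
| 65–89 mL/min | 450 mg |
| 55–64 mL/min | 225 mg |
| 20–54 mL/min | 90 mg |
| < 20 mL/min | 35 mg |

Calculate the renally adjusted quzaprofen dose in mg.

CrCl = (140 − 51) × 114.9 / (72 × 3.93) = 10226.1 / 282.96 ≈ 36.1 mL/min
CrCl ≈ 36 mL/min → bracket 20–54 mL/min.
Dose for this bracket: 90 mg.

90 mg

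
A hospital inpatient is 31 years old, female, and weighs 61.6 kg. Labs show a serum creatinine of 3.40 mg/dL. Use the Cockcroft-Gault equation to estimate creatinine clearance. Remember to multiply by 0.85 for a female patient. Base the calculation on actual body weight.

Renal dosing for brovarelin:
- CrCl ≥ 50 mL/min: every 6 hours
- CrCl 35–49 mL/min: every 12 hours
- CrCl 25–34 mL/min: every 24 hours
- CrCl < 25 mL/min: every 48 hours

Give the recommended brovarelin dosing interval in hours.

every 48 hours

CrCl = (140 − 31) × 61.6 / (72 × 3.4) × 0.85 = 6714.4 / 244.80 × 0.85 ≈ 23.3 mL/min
CrCl ≈ 23 mL/min → bracket < 25 mL/min → every 48 hours.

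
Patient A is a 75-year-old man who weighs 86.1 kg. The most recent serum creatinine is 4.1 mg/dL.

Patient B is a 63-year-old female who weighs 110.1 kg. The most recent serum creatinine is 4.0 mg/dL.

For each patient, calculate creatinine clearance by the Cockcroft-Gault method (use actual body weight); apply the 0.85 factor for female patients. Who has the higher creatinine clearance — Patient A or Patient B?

Patient B

Patient A: CrCl = (140 − 75) × 86.1 / (72 × 4.1) = 5596.5 / 295.20 ≈ 19.0 mL/min
Patient B: CrCl = (140 − 63) × 110.1 / (72 × 4) × 0.85 = 8477.7 / 288.00 × 0.85 ≈ 25.0 mL/min
19.0 vs 25.0 mL/min → Patient B is higher.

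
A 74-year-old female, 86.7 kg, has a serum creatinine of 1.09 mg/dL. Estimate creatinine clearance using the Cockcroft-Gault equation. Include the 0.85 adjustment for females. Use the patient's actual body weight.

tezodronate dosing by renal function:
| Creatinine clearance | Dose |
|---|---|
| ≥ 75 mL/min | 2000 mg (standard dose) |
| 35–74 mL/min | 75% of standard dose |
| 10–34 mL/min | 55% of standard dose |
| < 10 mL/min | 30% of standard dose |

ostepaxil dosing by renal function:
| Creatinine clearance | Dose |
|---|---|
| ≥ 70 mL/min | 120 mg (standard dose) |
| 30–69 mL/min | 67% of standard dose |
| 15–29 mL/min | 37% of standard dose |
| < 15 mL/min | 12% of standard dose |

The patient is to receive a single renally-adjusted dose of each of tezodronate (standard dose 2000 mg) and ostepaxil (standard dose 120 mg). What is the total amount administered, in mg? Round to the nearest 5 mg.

1580 mg

CrCl = (140 − 74) × 86.7 / (72 × 1.09) × 0.85 = 5722.2 / 78.48 × 0.85 ≈ 62.0 mL/min
CrCl ≈ 62 mL/min.
tezodronate: 35–74 mL/min → 75% of 2000 mg = 1500 mg.
ostepaxil: 30–69 mL/min → 67% of 120 mg = 80.4 mg.
Total = 1500 + 80.4 = 1580.4 mg.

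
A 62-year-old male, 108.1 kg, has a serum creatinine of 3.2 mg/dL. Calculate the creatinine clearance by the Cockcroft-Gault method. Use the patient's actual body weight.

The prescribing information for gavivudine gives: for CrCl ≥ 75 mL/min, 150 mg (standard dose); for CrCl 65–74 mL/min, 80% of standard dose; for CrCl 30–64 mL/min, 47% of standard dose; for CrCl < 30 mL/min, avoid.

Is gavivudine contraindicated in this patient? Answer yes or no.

CrCl = (140 − 62) × 108.1 / (72 × 3.2) = 8431.8 / 230.40 ≈ 36.6 mL/min
CrCl ≈ 37 mL/min, which is ≥ 30 mL/min.

no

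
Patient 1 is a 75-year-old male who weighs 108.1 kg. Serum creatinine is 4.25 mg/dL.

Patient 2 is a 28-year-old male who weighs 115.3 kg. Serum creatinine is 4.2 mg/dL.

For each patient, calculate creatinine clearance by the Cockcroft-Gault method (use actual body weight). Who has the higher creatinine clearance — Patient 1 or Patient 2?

Patient 1: CrCl = (140 − 75) × 108.1 / (72 × 4.25) = 7026.5 / 306.00 ≈ 23.0 mL/min
Patient 2: CrCl = (140 − 28) × 115.3 / (72 × 4.2) = 12913.6 / 302.40 ≈ 42.7 mL/min
23.0 vs 42.7 mL/min → Patient 2 is higher.

Patient 2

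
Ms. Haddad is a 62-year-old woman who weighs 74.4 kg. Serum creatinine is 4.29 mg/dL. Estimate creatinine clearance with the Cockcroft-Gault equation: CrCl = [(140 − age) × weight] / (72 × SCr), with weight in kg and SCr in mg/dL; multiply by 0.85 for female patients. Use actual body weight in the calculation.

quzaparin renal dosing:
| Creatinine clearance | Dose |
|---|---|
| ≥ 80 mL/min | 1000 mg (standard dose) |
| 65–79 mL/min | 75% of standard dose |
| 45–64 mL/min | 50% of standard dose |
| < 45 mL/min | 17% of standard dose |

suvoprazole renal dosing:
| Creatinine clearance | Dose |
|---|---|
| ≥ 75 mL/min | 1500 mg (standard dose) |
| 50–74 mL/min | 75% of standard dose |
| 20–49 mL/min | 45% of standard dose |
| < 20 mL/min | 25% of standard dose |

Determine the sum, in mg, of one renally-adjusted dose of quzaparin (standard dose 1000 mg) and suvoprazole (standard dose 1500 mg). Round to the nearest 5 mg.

545 mg

CrCl = (140 − 62) × 74.4 / (72 × 4.29) × 0.85 = 5803.2 / 308.88 × 0.85 ≈ 16.0 mL/min
CrCl ≈ 16 mL/min.
quzaparin: < 45 mL/min → 17% of 1000 mg = 170 mg.
suvoprazole: < 20 mL/min → 25% of 1500 mg = 375 mg.
Total = 170 + 375 = 545 mg.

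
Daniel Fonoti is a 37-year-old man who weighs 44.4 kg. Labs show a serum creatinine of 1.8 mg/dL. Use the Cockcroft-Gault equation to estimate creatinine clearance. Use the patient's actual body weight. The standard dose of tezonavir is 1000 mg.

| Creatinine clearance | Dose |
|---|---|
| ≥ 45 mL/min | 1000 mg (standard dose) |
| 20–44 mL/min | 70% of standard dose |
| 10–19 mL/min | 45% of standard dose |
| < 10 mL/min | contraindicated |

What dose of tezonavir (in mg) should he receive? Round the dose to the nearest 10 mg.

700 mg

CrCl = (140 − 37) × 44.4 / (72 × 1.8) = 4573.2 / 129.60 ≈ 35.3 mL/min
CrCl ≈ 35 mL/min → bracket 20–44 mL/min.
70% of 1000 mg = 700 mg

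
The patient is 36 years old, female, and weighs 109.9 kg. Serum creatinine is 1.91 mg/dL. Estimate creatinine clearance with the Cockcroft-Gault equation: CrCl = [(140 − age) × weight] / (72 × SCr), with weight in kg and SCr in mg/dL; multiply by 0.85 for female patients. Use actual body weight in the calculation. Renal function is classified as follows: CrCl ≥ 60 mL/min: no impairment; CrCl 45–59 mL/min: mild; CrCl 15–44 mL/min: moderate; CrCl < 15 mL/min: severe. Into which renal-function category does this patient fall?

no impairment

CrCl = (140 − 36) × 109.9 / (72 × 1.91) × 0.85 = 11429.6 / 137.52 × 0.85 ≈ 70.6 mL/min
71 mL/min falls in the 'no impairment' range.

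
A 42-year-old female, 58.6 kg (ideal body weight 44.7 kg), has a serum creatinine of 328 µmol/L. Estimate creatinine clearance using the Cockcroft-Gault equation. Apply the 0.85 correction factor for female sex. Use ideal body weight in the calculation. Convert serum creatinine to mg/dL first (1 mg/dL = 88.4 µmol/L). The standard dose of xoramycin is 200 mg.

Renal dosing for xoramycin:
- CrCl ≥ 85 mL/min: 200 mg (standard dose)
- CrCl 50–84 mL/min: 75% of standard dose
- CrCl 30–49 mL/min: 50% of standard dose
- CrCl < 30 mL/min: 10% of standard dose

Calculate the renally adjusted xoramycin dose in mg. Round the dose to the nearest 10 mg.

20 mg

SCr = 328 / 88.4 = 3.71 mg/dL
CrCl = (140 − 42) × 44.7 / (72 × 3.71) × 0.85 = 4380.6 / 267.12 × 0.85 ≈ 13.9 mL/min
CrCl ≈ 14 mL/min → bracket < 30 mL/min.
10% of 200 mg = 20 mg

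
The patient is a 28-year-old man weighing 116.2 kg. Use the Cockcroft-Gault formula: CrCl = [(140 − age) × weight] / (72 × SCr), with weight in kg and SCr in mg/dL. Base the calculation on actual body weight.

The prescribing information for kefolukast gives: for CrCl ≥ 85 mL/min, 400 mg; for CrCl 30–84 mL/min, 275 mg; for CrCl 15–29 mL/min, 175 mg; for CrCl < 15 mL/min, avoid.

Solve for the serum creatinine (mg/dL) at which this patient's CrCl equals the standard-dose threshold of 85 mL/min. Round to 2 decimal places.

2.13 mg/dL

Standard dose requires CrCl ≥ 85 mL/min.
Set (140 − 28) × 116.2 / (72 × SCr) = 85
SCr = (140 − 28) × 116.2 / (72 × 85) = 2.127 mg/dL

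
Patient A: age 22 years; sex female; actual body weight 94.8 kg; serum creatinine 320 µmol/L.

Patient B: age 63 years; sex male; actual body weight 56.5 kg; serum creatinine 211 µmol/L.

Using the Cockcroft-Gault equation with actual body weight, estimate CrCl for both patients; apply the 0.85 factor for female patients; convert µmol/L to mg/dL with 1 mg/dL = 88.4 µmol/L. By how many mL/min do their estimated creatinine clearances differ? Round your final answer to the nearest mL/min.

11 mL/min

Patient A: SCr = 320 / 88.4 = 3.62 mg/dL
Patient A: CrCl = (140 − 22) × 94.8 / (72 × 3.62) × 0.85 = 11186.4 / 260.64 × 0.85 ≈ 36.5 mL/min
Patient B: SCr = 211 / 88.4 = 2.387 mg/dL
Patient B: CrCl = (140 − 63) × 56.5 / (72 × 2.387) = 4350.5 / 171.86 ≈ 25.3 mL/min
|36.5 − 25.3| = 11.2 mL/min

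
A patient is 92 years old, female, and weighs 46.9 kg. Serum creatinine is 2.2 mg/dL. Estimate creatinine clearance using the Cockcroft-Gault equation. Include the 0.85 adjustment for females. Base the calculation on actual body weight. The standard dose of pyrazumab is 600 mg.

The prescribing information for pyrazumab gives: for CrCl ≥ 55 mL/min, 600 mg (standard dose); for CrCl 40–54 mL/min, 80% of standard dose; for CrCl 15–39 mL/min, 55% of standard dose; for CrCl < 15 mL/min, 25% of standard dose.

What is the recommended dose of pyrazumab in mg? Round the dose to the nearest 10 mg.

150 mg

CrCl = (140 − 92) × 46.9 / (72 × 2.2) × 0.85 = 2251.2 / 158.40 × 0.85 ≈ 12.1 mL/min
CrCl ≈ 12 mL/min → bracket < 15 mL/min.
25% of 600 mg = 150 mg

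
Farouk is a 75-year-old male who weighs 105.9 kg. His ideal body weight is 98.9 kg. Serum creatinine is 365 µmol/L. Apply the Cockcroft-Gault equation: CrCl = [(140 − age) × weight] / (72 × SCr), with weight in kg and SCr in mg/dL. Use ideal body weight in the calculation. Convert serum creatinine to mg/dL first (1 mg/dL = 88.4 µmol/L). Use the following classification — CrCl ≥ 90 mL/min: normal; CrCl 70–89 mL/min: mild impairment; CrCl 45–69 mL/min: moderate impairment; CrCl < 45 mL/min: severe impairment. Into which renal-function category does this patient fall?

severe impairment

SCr = 365 / 88.4 = 4.129 mg/dL
CrCl = (140 − 75) × 98.9 / (72 × 4.129) = 6428.5 / 297.29 ≈ 21.6 mL/min
22 mL/min falls in the 'severe impairment' range.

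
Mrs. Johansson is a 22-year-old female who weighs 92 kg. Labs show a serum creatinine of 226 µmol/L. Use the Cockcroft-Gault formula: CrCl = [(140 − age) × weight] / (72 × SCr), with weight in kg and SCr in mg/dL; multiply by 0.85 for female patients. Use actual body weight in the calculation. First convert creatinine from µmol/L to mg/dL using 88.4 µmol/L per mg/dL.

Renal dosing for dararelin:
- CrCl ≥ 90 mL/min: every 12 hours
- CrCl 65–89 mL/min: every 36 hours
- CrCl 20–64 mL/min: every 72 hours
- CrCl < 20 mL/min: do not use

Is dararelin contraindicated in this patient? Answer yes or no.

SCr = 226 / 88.4 = 2.557 mg/dL
CrCl = (140 − 22) × 92 / (72 × 2.557) × 0.85 = 10856.0 / 184.10 × 0.85 ≈ 50.1 mL/min
CrCl ≈ 50 mL/min, which is ≥ 20 mL/min.

no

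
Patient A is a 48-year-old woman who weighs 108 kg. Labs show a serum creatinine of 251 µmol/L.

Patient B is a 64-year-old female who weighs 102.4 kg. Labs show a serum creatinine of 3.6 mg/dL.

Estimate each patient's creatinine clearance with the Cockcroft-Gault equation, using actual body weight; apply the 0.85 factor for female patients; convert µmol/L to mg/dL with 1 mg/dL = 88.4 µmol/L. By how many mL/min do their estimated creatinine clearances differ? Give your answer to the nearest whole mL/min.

16 mL/min

Patient A: SCr = 251 / 88.4 = 2.839 mg/dL
Patient A: CrCl = (140 − 48) × 108 / (72 × 2.839) × 0.85 = 9936.0 / 204.41 × 0.85 ≈ 41.3 mL/min
Patient B: CrCl = (140 − 64) × 102.4 / (72 × 3.6) × 0.85 = 7782.4 / 259.20 × 0.85 ≈ 25.5 mL/min
|41.3 − 25.5| = 15.8 mL/min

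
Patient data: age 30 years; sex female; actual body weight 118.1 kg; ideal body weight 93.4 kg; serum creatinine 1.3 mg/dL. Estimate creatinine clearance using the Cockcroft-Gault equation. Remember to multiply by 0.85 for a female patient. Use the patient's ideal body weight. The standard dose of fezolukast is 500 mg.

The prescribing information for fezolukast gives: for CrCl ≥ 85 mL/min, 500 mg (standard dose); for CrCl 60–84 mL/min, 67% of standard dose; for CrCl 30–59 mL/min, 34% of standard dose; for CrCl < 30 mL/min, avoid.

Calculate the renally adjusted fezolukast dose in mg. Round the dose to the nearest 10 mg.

CrCl = (140 − 30) × 93.4 / (72 × 1.3) × 0.85 = 10274.0 / 93.60 × 0.85 ≈ 93.3 mL/min
CrCl ≈ 93 mL/min → bracket ≥ 85 mL/min.
100% of 500 mg = 500 mg

500 mg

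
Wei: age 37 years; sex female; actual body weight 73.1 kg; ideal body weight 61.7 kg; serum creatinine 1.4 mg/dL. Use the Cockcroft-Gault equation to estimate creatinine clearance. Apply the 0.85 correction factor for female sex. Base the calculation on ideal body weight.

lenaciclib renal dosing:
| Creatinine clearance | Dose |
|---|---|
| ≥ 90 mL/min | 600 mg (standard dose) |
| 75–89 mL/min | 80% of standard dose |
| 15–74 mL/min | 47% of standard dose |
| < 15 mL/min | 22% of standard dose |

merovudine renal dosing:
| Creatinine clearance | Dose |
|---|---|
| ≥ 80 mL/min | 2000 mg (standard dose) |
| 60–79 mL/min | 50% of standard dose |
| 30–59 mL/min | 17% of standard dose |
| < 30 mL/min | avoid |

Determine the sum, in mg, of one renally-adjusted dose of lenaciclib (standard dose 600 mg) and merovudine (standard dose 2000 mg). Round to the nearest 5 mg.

620 mg

CrCl = (140 − 37) × 61.7 / (72 × 1.4) × 0.85 = 6355.1 / 100.80 × 0.85 ≈ 53.6 mL/min
CrCl ≈ 54 mL/min.
lenaciclib: 15–74 mL/min → 47% of 600 mg = 282 mg.
merovudine: 30–59 mL/min → 17% of 2000 mg = 340 mg.
Total = 282 + 340 = 622 mg.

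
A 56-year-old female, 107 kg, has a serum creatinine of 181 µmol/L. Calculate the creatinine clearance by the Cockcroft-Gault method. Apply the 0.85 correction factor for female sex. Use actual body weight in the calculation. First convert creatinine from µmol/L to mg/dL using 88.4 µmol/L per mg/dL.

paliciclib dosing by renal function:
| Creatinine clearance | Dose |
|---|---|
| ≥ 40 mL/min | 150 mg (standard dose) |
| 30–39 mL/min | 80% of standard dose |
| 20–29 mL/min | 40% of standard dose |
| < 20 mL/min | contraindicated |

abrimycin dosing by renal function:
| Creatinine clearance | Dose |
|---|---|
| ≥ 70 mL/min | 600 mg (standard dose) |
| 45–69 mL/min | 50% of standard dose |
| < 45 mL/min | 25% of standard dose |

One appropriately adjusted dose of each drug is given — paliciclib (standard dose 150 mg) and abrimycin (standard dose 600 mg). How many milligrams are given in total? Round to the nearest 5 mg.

450 mg

SCr = 181 / 88.4 = 2.048 mg/dL
CrCl = (140 − 56) × 107 / (72 × 2.048) × 0.85 = 8988.0 / 147.46 × 0.85 ≈ 51.8 mL/min
CrCl ≈ 52 mL/min.
paliciclib: ≥ 40 mL/min → 100% of 150 mg = 150 mg.
abrimycin: 45–69 mL/min → 50% of 600 mg = 300 mg.
Total = 150 + 300 = 450 mg.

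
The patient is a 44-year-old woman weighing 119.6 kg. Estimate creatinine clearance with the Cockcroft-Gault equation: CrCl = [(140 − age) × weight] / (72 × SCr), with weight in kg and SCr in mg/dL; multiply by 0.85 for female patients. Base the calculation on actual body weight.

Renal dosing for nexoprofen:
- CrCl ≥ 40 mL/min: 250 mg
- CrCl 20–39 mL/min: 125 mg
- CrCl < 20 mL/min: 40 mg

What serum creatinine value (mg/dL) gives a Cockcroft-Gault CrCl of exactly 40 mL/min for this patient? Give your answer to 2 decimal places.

Standard dose requires CrCl ≥ 40 mL/min.
Set (140 − 44) × 119.6 × 0.85 / (72 × SCr) = 40
SCr = (140 − 44) × 119.6 × 0.85 / (72 × 40) = 3.389 mg/dL

3.39 mg/dL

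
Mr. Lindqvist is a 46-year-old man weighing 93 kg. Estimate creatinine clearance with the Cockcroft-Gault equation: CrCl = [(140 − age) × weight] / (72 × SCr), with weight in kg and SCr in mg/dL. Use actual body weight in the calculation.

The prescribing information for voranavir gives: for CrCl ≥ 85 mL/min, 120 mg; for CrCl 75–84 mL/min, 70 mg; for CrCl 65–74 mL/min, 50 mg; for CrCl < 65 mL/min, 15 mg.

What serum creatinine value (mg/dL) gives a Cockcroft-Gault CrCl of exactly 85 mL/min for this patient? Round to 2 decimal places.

Standard dose requires CrCl ≥ 85 mL/min.
Set (140 − 46) × 93 / (72 × SCr) = 85
SCr = (140 − 46) × 93 / (72 × 85) = 1.428 mg/dL

1.43 mg/dL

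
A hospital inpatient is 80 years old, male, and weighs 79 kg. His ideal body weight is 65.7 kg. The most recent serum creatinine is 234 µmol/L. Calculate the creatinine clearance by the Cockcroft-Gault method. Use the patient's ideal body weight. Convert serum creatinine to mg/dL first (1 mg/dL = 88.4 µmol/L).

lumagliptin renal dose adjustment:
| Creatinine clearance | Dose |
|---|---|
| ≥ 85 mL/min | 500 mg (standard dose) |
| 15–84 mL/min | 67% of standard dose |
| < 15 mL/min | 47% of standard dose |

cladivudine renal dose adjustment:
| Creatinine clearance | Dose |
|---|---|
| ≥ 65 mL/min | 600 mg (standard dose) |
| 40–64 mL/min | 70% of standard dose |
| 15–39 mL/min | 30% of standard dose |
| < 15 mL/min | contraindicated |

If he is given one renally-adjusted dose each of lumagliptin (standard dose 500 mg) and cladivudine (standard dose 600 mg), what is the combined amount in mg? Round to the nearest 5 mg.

515 mg

SCr = 234 / 88.4 = 2.647 mg/dL
CrCl = (140 − 80) × 65.7 / (72 × 2.647) = 3942.0 / 190.58 ≈ 20.7 mL/min
CrCl ≈ 21 mL/min.
lumagliptin: 15–84 mL/min → 67% of 500 mg = 335 mg.
cladivudine: 15–39 mL/min → 30% of 600 mg = 180 mg.
Total = 335 + 180 = 515 mg.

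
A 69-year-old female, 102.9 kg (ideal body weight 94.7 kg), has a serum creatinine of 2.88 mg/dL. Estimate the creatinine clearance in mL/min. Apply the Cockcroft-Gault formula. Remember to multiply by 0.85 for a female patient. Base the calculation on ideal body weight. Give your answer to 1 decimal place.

CrCl = (140 − 69) × 94.7 / (72 × 2.88) × 0.85 = 6723.7 / 207.36 × 0.85 ≈ 27.6 mL/min

27.6 mL/min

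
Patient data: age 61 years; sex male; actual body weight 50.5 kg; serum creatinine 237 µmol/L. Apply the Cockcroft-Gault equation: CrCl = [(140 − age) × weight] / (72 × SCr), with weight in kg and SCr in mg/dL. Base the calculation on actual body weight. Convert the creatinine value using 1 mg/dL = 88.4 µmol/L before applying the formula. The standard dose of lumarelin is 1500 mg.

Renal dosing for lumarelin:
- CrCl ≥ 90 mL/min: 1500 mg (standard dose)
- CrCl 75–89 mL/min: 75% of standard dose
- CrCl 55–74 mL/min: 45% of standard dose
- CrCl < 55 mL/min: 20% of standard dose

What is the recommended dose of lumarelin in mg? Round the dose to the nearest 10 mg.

300 mg

SCr = 237 / 88.4 = 2.681 mg/dL
CrCl = (140 − 61) × 50.5 / (72 × 2.681) = 3989.5 / 193.03 ≈ 20.7 mL/min
CrCl ≈ 21 mL/min → bracket < 55 mL/min.
20% of 1500 mg = 300 mg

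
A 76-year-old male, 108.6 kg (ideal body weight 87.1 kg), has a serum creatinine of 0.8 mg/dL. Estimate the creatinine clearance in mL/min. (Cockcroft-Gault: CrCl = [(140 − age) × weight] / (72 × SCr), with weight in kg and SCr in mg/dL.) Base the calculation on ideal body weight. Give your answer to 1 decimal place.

96.8 mL/min

CrCl = (140 − 76) × 87.1 / (72 × 0.8) = 5574.4 / 57.60 ≈ 96.8 mL/min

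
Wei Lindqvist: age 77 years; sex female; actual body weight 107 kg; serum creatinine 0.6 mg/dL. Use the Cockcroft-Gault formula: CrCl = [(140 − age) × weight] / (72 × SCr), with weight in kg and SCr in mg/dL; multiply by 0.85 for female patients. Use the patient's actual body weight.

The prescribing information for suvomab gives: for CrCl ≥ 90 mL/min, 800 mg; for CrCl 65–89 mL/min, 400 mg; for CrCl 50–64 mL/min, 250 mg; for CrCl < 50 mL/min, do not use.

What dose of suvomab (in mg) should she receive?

CrCl = (140 − 77) × 107 / (72 × 0.6) × 0.85 = 6741.0 / 43.20 × 0.85 ≈ 132.6 mL/min
CrCl ≈ 133 mL/min → bracket ≥ 90 mL/min.
Dose for this bracket: 800 mg.

800 mg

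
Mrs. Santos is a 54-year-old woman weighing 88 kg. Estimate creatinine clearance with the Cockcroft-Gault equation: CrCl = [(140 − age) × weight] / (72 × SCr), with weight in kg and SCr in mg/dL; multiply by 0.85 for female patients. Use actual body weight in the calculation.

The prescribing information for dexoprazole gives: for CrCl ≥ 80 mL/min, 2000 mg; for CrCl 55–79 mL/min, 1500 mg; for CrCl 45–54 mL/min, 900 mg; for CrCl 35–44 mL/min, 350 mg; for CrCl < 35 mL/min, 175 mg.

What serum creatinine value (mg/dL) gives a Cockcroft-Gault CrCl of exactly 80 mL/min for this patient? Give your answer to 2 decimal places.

Standard dose requires CrCl ≥ 80 mL/min.
Set (140 − 54) × 88 × 0.85 / (72 × SCr) = 80
SCr = (140 − 54) × 88 × 0.85 / (72 × 80) = 1.117 mg/dL

1.12 mg/dL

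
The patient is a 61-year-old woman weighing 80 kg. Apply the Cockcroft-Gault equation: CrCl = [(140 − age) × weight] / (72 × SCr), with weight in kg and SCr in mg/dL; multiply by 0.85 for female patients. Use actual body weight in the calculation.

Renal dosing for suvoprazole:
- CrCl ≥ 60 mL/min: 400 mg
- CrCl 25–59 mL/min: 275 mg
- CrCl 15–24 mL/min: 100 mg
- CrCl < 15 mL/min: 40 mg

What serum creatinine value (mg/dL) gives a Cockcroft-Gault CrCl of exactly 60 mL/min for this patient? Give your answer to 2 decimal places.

1.24 mg/dL

Standard dose requires CrCl ≥ 60 mL/min.
Set (140 − 61) × 80 × 0.85 / (72 × SCr) = 60
SCr = (140 − 61) × 80 × 0.85 / (72 × 60) = 1.244 mg/dL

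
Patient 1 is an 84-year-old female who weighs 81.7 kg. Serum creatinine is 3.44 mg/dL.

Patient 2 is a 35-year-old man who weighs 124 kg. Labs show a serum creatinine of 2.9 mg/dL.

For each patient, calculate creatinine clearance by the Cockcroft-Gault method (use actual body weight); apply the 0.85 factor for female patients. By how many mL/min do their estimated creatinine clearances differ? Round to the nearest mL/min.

47 mL/min

Patient 1: CrCl = (140 − 84) × 81.7 / (72 × 3.44) × 0.85 = 4575.2 / 247.68 × 0.85 ≈ 15.7 mL/min
Patient 2: CrCl = (140 − 35) × 124 / (72 × 2.9) = 13020.0 / 208.80 ≈ 62.4 mL/min
|15.7 − 62.4| = 46.7 mL/min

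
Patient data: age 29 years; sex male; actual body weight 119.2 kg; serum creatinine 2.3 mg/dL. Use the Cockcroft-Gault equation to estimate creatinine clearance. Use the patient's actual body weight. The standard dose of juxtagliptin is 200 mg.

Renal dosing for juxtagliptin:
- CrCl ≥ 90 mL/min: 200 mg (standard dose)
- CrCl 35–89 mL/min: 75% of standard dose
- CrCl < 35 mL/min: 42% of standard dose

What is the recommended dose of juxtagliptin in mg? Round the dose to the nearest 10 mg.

150 mg

CrCl = (140 − 29) × 119.2 / (72 × 2.3) = 13231.2 / 165.60 ≈ 79.9 mL/min
CrCl ≈ 80 mL/min → bracket 35–89 mL/min.
75% of 200 mg = 150 mg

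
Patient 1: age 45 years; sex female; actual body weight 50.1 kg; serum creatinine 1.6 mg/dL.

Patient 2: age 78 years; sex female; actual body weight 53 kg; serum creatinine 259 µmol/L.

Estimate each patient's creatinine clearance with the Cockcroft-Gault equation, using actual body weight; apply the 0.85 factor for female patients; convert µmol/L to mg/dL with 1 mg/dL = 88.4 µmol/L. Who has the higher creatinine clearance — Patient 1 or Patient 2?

Patient 1

Patient 1: CrCl = (140 − 45) × 50.1 / (72 × 1.6) × 0.85 = 4759.5 / 115.20 × 0.85 ≈ 35.1 mL/min
Patient 2: SCr = 259 / 88.4 = 2.93 mg/dL
Patient 2: CrCl = (140 − 78) × 53 / (72 × 2.93) × 0.85 = 3286.0 / 210.96 × 0.85 ≈ 13.2 mL/min
35.1 vs 13.2 mL/min → Patient 1 is higher.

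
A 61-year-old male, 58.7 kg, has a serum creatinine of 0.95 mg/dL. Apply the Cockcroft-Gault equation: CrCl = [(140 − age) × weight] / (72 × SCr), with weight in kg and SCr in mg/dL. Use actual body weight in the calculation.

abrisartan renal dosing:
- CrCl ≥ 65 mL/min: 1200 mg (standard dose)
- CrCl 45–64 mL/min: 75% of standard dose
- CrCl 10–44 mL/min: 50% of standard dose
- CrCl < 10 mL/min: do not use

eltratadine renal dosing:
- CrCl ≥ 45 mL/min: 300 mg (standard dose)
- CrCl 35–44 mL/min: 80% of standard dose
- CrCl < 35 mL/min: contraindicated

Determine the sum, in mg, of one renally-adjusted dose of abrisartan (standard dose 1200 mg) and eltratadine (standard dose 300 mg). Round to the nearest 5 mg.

CrCl = (140 − 61) × 58.7 / (72 × 0.95) = 4637.3 / 68.40 ≈ 67.8 mL/min
CrCl ≈ 68 mL/min.
abrisartan: ≥ 65 mL/min → 100% of 1200 mg = 1200 mg.
eltratadine: ≥ 45 mL/min → 100% of 300 mg = 300 mg.
Total = 1200 + 300 = 1500 mg.

1500 mg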